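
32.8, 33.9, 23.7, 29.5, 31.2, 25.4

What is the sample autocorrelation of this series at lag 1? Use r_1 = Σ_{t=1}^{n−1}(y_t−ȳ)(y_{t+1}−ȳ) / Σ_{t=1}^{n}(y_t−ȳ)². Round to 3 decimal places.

-0.215

Mean ȳ = (32.8 + 33.9 + 23.7 + 29.5 + 31.2 + 25.4)/6 = 29.4167
Deviations from mean: 3.3833, 4.4833, -5.7167, 0.0833, 1.7833, -4.0167
Σ(y_t−ȳ)(y_{t+1}−ȳ) = (15.1686) + (-25.6297) + (-0.4764) + (0.1486) + (-7.1631) = -17.9519
Denominator Σ(y_t−ȳ)² = 83.5483
r_1 = -17.9519 / 83.5483 = -0.215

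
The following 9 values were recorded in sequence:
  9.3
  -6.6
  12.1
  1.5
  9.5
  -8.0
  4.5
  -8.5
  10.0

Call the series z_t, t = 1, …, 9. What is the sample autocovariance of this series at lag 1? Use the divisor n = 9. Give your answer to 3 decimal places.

-40.331

Mean z̄ = (9.3 − 6.6 + 12.1 + 1.5 + 9.5 − 8.0 + 4.5 − 8.5 + 10.0)/9 = 2.6444
Σ_{t=1}^{8}(z_t−z̄)(z_{t+1}−z̄) = -362.9831
γ_1 = -362.9831 / 9 = -40.331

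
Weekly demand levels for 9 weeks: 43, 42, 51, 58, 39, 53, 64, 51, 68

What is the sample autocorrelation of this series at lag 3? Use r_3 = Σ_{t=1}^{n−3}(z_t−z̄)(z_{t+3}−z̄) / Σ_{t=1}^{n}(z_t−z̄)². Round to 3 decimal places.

0.224

Mean z̄ = (43 + 42 + 51 + 58 + 39 + 53 + 64 + 51 + 68)/9 = 52.1111
Σ(z_t−z̄)(z_{t+3}−z̄) = (-53.6543) + (132.5679) + (-0.9877) + (70.0123) + (14.5679) + (14.1235) = 176.6296
Denominator Σ(z_t−z̄)² = 788.8889
r_3 = 176.6296 / 788.8889 = 0.224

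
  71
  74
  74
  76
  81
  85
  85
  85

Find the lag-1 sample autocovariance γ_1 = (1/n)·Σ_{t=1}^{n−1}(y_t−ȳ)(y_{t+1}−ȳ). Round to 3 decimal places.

Mean ȳ = (71 + 74 + 74 + 76 + 81 + 85 + 85 + 85)/8 = 78.8750
Σ_{t=1}^{7}(y_t−ȳ)(y_{t+1}−ȳ) = 158.1094
γ_1 = 158.1094 / 8 = 19.764

19.764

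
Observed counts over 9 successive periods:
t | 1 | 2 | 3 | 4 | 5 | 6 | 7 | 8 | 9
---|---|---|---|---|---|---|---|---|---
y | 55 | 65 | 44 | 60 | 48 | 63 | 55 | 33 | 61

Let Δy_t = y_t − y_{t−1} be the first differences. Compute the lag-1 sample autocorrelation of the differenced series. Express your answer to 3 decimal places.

First differences Δy: 10, -21, 16, -12, 15, -8, -22, 28
Mean of differences = 0.7500
Numerator Σ(Δy_t−Δȳ)(Δy_{t+1}−Δȳ) = -1454.5625
Denominator Σ(Δy_t−Δȳ)² = 2493.5000
r_1(Δy) = -1454.5625 / 2493.5000 = -0.583

-0.583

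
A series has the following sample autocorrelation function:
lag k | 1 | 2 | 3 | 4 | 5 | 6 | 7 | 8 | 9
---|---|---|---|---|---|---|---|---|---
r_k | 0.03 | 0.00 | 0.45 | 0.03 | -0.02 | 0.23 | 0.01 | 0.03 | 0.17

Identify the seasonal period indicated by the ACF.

3

The largest autocorrelation is r_3 = 0.45, with weaker echoes at lags 6 (0.23) and 9 (0.17); the remaining lags stay at or below 0.03.
The dominant spike at lag 3 indicates a seasonal period of 3.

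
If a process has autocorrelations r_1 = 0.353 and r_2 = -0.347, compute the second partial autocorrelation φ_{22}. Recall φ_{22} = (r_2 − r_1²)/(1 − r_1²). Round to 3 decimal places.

φ_{22} = (r_2 − r_1²) / (1 − r_1²)
r_1² = (0.353)² = 0.124609
Numerator = -0.347 − 0.1246 = -0.4716; denominator = 1 − 0.1246 = 0.8754
φ_{22} = -0.4716 / 0.8754 = -0.539

-0.539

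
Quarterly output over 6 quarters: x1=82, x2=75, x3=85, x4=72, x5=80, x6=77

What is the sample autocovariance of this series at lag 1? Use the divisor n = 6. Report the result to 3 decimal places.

-14.875

Mean x̄ = (82 + 75 + 85 + 72 + 80 + 77)/6 = 78.5000
Deviations: 3.5000, -3.5000, 6.5000, -6.5000, 1.5000, -1.5000
Σ_{t=1}^{5}(x_t−x̄)(x_{t+1}−x̄) = -89.2500
γ_1 = -89.2500 / 6 = -14.875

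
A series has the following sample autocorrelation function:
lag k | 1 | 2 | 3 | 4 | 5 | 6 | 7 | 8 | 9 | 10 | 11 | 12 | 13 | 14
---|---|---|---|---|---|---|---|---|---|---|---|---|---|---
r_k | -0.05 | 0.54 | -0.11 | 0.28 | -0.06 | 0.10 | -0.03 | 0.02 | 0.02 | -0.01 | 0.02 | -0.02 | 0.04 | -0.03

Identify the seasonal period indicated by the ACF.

2

The largest autocorrelation is r_2 = 0.54, with a weaker echo at lag 4 (0.28); the remaining lags stay at or below 0.10.
The dominant spike at lag 2 indicates a seasonal period of 2.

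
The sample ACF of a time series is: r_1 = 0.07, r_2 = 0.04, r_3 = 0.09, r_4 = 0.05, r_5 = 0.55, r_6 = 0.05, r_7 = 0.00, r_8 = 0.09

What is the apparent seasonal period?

5

The largest autocorrelation is r_5 = 0.55; the remaining lags stay at or below 0.09.
The dominant spike at lag 5 indicates a seasonal period of 5.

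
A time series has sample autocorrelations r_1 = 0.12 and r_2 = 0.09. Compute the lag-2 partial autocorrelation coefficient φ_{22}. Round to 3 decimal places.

0.077

φ_{22} = (r_2 − r_1²) / (1 − r_1²)
r_1² = (0.12)² = 0.0144
Numerator = 0.09 − 0.0144 = 0.0756; denominator = 1 − 0.0144 = 0.9856
φ_{22} = 0.0756 / 0.9856 = 0.077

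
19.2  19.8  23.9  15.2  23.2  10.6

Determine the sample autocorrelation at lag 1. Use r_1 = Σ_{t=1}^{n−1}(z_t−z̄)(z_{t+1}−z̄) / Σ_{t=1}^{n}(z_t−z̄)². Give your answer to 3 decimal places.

-0.504

Mean z̄ = (19.2 + 19.8 + 23.9 + 15.2 + 23.2 + 10.6)/6 = 18.6500
Deviations from mean: 0.5500, 1.1500, 5.2500, -3.4500, 4.5500, -8.0500
Numerator Σ_{t=1}^{5}(z_t−z̄)(z_{t+1}−z̄) = -63.7675
Denominator Σ(z_t−z̄)² = 126.5950
r_1 = -63.7675 / 126.5950 = -0.504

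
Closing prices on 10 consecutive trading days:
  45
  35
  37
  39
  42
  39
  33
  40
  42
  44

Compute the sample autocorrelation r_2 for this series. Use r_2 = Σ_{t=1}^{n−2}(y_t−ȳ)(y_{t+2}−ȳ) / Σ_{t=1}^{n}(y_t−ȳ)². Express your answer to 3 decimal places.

-0.357

Mean ȳ = (45 + 35 + 37 + 39 + 42 + 39 + 33 + 40 + 42 + 44)/10 = 39.6000
Numerator Σ_{t=1}^{8}(y_t−ȳ)(y_{t+2}−ȳ) = -47.3200
Denominator Σ(y_t−ȳ)² = 132.4000
r_2 = -47.3200 / 132.4000 = -0.357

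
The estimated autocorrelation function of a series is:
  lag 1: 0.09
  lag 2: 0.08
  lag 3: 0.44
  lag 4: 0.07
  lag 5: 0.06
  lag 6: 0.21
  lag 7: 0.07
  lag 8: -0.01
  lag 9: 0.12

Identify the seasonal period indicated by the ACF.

The largest autocorrelation is r_3 = 0.44, with a weaker echo at lag 6 (0.21); the remaining lags stay at or below 0.12.
The dominant spike at lag 3 indicates a seasonal period of 3.

3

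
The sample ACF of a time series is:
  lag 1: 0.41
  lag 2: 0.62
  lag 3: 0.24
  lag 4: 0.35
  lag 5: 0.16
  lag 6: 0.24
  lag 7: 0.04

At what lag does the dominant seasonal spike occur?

2

The largest autocorrelation is r_2 = 0.62; the remaining lags stay at or below 0.41.
The dominant spike at lag 2 indicates a seasonal period of 2.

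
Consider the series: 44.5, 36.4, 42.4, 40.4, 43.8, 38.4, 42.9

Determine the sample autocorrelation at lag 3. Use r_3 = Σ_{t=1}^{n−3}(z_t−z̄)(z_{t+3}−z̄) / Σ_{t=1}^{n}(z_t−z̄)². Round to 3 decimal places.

Mean z̄ = (44.5 + 36.4 + 42.4 + 40.4 + 43.8 + 38.4 + 42.9)/7 = 41.2571
Deviations from mean: 3.2429, -4.8571, 1.1429, -0.8571, 2.5429, -2.8571, 1.6429
Σ(z_t−z̄)(z_{t+3}−z̄) = (-2.7796) + (-12.3510) + (-3.2653) + (-1.4082) = -19.8041
Denominator Σ(z_t−z̄)² = 53.4771
r_3 = -19.8041 / 53.4771 = -0.370

-0.370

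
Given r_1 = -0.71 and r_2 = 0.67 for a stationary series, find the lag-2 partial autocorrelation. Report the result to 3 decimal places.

φ_{22} = (r_2 − r_1²) / (1 − r_1²)
r_1² = (-0.71)² = 0.5041
Numerator = 0.67 − 0.5041 = 0.1659; denominator = 1 − 0.5041 = 0.4959
φ_{22} = 0.1659 / 0.4959 = 0.335

0.335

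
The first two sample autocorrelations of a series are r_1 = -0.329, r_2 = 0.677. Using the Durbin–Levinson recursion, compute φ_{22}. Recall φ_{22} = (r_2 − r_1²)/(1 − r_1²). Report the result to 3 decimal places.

φ_{22} = (r_2 − r_1²) / (1 − r_1²)
r_1² = (-0.329)² = 0.108241
Numerator = 0.677 − 0.1082 = 0.5688; denominator = 1 − 0.1082 = 0.8918
φ_{22} = 0.5688 / 0.8918 = 0.638

0.638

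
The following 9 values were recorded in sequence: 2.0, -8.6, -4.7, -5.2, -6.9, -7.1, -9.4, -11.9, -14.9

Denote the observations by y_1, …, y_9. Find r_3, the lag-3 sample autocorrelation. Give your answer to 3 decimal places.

Mean ȳ = (2.0 − 8.6 − 4.7 − 5.2 − 6.9 − 7.1 − 9.4 − 11.9 − 14.9)/9 = -7.4111
Σ(y_t−ȳ)(y_{t+3}−ȳ) = (20.8090) + (-0.6077) + (0.8435) + (-4.3977) + (-2.2943) + (-2.3299) = 12.0230
Denominator Σ(y_t−ȳ)² = 182.7689
r_3 = 12.0230 / 182.7689 = 0.066

0.066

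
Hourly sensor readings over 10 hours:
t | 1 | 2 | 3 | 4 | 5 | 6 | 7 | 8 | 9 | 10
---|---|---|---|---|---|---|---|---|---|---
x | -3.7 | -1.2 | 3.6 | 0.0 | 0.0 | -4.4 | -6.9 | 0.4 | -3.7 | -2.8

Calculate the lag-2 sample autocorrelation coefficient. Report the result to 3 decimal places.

Mean x̄ = (-3.7 − 1.2 + 3.6 + 0.0 + 0.0 − 4.4 − 6.9 + 0.4 − 3.7 − 2.8)/10 = -1.8700
Numerator Σ_{t=1}^{8}(x_t−x̄)(x_{t+2}−x̄) = -11.3148
Denominator Σ(x_t−x̄)² = 81.7810
r_2 = -11.3148 / 81.7810 = -0.138

-0.138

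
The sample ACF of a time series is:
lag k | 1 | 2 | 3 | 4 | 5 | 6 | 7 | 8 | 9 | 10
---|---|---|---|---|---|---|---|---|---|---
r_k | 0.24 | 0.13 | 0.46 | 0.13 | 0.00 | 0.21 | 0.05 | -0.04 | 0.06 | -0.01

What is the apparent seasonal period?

3

The largest autocorrelation is r_3 = 0.46; the remaining lags stay at or below 0.24. The elevated value at lag 1 (0.24), dropping to 0.13 at lag 2, reflects decaying short-term dependence rather than seasonality.
The dominant spike at lag 3 indicates a seasonal period of 3.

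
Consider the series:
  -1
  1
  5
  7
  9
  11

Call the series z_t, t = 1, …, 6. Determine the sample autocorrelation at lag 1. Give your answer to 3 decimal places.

Mean z̄ = (-1 + 1 + 5 + 7 + 9 + 11)/6 = 5.3333
Deviations from mean: -6.3333, -4.3333, -0.3333, 1.6667, 3.6667, 5.6667
Σ(z_t−z̄)(z_{t+1}−z̄) = (27.4444) + (1.4444) + (-0.5556) + (6.1111) + (20.7778) = 55.2222
Denominator Σ(z_t−z̄)² = 107.3333
r_1 = 55.2222 / 107.3333 = 0.514

0.514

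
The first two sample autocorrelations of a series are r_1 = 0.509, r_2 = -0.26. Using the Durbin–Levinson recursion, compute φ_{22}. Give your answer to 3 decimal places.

φ_{22} = (r_2 − r_1²) / (1 − r_1²)
r_1² = (0.509)² = 0.259081
Numerator = -0.26 − 0.2591 = -0.5191; denominator = 1 − 0.2591 = 0.7409
φ_{22} = -0.5191 / 0.7409 = -0.701

-0.701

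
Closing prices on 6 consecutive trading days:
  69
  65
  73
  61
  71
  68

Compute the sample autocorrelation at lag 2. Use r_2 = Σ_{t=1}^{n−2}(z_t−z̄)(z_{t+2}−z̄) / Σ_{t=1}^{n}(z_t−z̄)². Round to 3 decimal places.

0.437

Mean z̄ = (69 + 65 + 73 + 61 + 71 + 68)/6 = 67.8333
Deviations from mean: 1.1667, -2.8333, 5.1667, -6.8333, 3.1667, 0.1667
Σ(z_t−z̄)(z_{t+2}−z̄) = (6.0278) + (19.3611) + (16.3611) + (-1.1389) = 40.6111
Denominator Σ(z_t−z̄)² = 92.8333
r_2 = 40.6111 / 92.8333 = 0.437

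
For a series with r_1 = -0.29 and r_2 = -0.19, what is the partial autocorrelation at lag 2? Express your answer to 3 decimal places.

-0.299

φ_{22} = (r_2 − r_1²) / (1 − r_1²)
r_1² = (-0.29)² = 0.0841
Numerator = -0.19 − 0.0841 = -0.2741; denominator = 1 − 0.0841 = 0.9159
φ_{22} = -0.2741 / 0.9159 = -0.299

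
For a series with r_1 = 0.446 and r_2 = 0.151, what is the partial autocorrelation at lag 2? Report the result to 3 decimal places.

φ_{22} = (r_2 − r_1²) / (1 − r_1²)
r_1² = (0.446)² = 0.198916
Numerator = 0.151 − 0.1989 = -0.0479; denominator = 1 − 0.1989 = 0.8011
φ_{22} = -0.0479 / 0.8011 = -0.060

-0.060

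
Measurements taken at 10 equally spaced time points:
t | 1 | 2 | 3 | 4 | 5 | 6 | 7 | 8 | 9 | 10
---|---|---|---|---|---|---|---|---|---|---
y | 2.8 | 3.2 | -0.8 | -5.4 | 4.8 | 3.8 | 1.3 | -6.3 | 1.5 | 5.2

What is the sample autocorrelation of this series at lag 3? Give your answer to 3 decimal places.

-0.241

Mean ȳ = (2.8 + 3.2 − 0.8 − 5.4 + 4.8 + 3.8 + 1.3 − 6.3 + 1.5 + 5.2)/10 = 1.0100
Σ(y_t−ȳ)(y_{t+3}−ȳ) = (-11.4739) + (8.3001) + (-5.0499) + (-1.8589) + (-27.7049) + (1.3671) + (1.2151) = -35.2053
Denominator Σ(y_t−ȳ)² = 145.8290
r_3 = -35.2053 / 145.8290 = -0.241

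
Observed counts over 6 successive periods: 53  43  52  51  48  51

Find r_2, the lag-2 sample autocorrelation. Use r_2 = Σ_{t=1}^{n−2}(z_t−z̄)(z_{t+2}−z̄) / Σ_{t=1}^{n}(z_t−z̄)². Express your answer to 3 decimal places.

-0.048

Mean z̄ = (53 + 43 + 52 + 51 + 48 + 51)/6 = 49.6667
Deviations from mean: 3.3333, -6.6667, 2.3333, 1.3333, -1.6667, 1.3333
Numerator Σ_{t=1}^{4}(z_t−z̄)(z_{t+2}−z̄) = -3.2222
Denominator Σ(z_t−z̄)² = 67.3333
r_2 = -3.2222 / 67.3333 = -0.048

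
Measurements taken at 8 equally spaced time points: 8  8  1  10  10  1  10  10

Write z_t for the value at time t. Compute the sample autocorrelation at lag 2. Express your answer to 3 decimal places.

Mean z̄ = (8 + 8 + 1 + 10 + 10 + 1 + 10 + 10)/8 = 7.2500
Numerator Σ_{t=1}^{6}(z_t−z̄)(z_{t+2}−z̄) = -46.6250
Denominator Σ(z_t−z̄)² = 109.5000
r_2 = -46.6250 / 109.5000 = -0.426

-0.426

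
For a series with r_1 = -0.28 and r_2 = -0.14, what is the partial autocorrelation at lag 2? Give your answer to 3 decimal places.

φ_{22} = (r_2 − r_1²) / (1 − r_1²)
r_1² = (-0.28)² = 0.0784
Numerator = -0.14 − 0.0784 = -0.2184; denominator = 1 − 0.0784 = 0.9216
φ_{22} = -0.2184 / 0.9216 = -0.237

-0.237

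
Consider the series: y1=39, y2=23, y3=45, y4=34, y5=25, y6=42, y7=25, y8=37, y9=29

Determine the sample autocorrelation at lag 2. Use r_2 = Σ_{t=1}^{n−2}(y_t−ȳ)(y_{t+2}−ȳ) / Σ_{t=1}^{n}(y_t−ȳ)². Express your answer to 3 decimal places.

0.202

Mean ȳ = (39 + 23 + 45 + 34 + 25 + 42 + 25 + 37 + 29)/9 = 33.2222
Σ(y_t−ȳ)(y_{t+2}−ȳ) = (68.0494) + (-7.9506) + (-96.8395) + (6.8272) + (67.6049) + (33.1605) + (34.7160) = 105.5679
Denominator Σ(y_t−ȳ)² = 521.5556
r_2 = 105.5679 / 521.5556 = 0.202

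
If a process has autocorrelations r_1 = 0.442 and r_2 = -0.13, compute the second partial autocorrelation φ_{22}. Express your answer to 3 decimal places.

-0.404

φ_{22} = (r_2 − r_1²) / (1 − r_1²)
r_1² = (0.442)² = 0.195364
Numerator = -0.13 − 0.1954 = -0.3254; denominator = 1 − 0.1954 = 0.8046
φ_{22} = -0.3254 / 0.8046 = -0.404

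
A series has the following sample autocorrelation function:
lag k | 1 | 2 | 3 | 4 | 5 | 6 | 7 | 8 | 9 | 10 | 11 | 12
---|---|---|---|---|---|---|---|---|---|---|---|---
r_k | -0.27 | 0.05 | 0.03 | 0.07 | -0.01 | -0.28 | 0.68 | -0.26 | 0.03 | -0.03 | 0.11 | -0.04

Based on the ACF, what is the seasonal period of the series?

7

The largest autocorrelation is r_7 = 0.68; the remaining lags stay at or below 0.11.
The dominant spike at lag 7 indicates a seasonal period of 7.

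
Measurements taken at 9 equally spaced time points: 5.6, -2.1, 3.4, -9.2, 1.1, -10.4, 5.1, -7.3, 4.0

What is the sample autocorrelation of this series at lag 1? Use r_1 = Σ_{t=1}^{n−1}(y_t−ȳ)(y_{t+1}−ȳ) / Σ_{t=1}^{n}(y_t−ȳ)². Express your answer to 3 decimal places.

Mean ȳ = (5.6 − 2.1 + 3.4 − 9.2 + 1.1 − 10.4 + 5.1 − 7.3 + 4.0)/9 = -1.0889
Numerator Σ_{t=1}^{8}(y_t−ȳ)(y_{t+1}−ȳ) = -213.5201
Denominator Σ(y_t−ȳ)² = 325.9689
r_1 = -213.5201 / 325.9689 = -0.655

-0.655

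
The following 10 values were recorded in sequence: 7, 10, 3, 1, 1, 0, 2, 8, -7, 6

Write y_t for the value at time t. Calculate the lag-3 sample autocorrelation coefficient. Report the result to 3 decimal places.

-0.010

Mean ȳ = (7 + 10 + 3 + 1 + 1 + 0 + 2 + 8 − 7 + 6)/10 = 3.1000
Σ(y_t−ȳ)(y_{t+3}−ȳ) = (-8.1900) + (-14.4900) + (0.3100) + (2.3100) + (-10.2900) + (31.3100) + (-3.1900) = -2.2300
Denominator Σ(y_t−ȳ)² = 216.9000
r_3 = -2.2300 / 216.9000 = -0.010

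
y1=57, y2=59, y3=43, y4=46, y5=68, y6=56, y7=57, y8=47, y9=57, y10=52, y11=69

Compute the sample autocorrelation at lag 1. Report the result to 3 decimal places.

Mean ȳ = (57 + 59 + 43 + 46 + 68 + 56 + 57 + 47 + 57 + 52 + 69)/11 = 55.5455
Numerator Σ_{t=1}^{10}(y_t−ȳ)(y_{t+1}−ȳ) = -108.8430
Denominator Σ(y_t−ȳ)² = 688.7273
r_1 = -108.8430 / 688.7273 = -0.158

-0.158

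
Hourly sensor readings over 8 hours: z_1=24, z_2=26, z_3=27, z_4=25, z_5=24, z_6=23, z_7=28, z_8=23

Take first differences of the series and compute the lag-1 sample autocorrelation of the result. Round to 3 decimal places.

-0.439

First differences Δz: 2, 1, -2, -1, -1, 5, -5
Mean of differences = -0.1429
Numerator Σ(Δz_t−Δz̄)(Δz_{t+1}−Δz̄) = -26.7347
Denominator Σ(Δz_t−Δz̄)² = 60.8571
r_1(Δz) = -26.7347 / 60.8571 = -0.439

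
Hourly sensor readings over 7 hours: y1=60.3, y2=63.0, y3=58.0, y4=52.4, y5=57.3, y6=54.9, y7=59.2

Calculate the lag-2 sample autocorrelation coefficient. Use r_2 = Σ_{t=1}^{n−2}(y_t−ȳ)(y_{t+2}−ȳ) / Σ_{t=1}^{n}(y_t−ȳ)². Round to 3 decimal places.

-0.169

Mean ȳ = (60.3 + 63.0 + 58.0 + 52.4 + 57.3 + 54.9 + 59.2)/7 = 57.8714
Numerator Σ_{t=1}^{5}(y_t−ȳ)(y_{t+2}−ȳ) = -12.3231
Denominator Σ(y_t−ȳ)² = 73.0743
r_2 = -12.3231 / 73.0743 = -0.169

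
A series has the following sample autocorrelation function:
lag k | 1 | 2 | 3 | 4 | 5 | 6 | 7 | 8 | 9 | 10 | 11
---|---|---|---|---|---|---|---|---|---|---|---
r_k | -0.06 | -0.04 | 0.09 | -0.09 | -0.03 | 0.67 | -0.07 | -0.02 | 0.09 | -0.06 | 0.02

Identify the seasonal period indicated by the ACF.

The largest autocorrelation is r_6 = 0.67; the remaining lags stay at or below 0.09.
The dominant spike at lag 6 indicates a seasonal period of 6.

6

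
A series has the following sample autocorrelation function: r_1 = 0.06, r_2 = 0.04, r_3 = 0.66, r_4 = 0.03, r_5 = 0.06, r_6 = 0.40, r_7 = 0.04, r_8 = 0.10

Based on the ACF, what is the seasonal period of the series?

The largest autocorrelation is r_3 = 0.66, with a weaker echo at lag 6 (0.40); the remaining lags stay at or below 0.10.
The dominant spike at lag 3 indicates a seasonal period of 3.

3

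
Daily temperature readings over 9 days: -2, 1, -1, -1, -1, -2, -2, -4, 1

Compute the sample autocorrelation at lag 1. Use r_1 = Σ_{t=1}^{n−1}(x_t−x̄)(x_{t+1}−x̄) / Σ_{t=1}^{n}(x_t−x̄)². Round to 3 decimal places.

Mean x̄ = (-2 + 1 − 1 − 1 − 1 − 2 − 2 − 4 + 1)/9 = -1.2222
Numerator Σ_{t=1}^{8}(x_t−x̄)(x_{t+1}−x̄) = -4.7160
Denominator Σ(x_t−x̄)² = 19.5556
r_1 = -4.7160 / 19.5556 = -0.241

-0.241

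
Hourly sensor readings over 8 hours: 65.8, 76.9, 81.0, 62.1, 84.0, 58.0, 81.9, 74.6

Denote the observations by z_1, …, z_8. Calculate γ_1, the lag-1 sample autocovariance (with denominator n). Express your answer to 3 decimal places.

Mean z̄ = (65.8 + 76.9 + 81.0 + 62.1 + 84.0 + 58.0 + 81.9 + 74.6)/8 = 73.0375
Σ_{t=1}^{7}(z_t−z̄)(z_{t+1}−z̄) = -488.4627
γ_1 = -488.4627 / 8 = -61.058

-61.058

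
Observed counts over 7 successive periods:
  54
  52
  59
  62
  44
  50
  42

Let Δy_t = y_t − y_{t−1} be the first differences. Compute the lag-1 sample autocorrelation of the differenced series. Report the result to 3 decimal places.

First differences Δy: -2, 7, 3, -18, 6, -8
Mean of differences = -2.0000
Numerator Σ(Δy_t−Δȳ)(Δy_{t+1}−Δȳ) = -211.0000
Denominator Σ(Δy_t−Δȳ)² = 462.0000
r_1(Δy) = -211.0000 / 462.0000 = -0.457

-0.457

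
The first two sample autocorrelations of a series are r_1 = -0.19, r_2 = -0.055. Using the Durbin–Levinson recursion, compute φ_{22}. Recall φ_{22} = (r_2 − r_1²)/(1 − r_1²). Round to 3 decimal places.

φ_{22} = (r_2 − r_1²) / (1 − r_1²)
r_1² = (-0.19)² = 0.0361
Numerator = -0.055 − 0.0361 = -0.0911; denominator = 1 − 0.0361 = 0.9639
φ_{22} = -0.0911 / 0.9639 = -0.095

-0.095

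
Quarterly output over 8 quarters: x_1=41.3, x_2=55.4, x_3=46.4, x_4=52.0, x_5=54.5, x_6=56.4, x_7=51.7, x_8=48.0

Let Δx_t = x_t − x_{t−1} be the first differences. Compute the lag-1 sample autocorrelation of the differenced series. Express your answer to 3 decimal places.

-0.421

First differences Δx: 14.1, -9.0, 5.6, 2.5, 1.9, -4.7, -3.7
Mean of differences = 0.9571
Numerator Σ(Δx_t−Δx̄)(Δx_{t+1}−Δx̄) = -147.4647
Denominator Σ(Δx_t−Δx̄)² = 350.3971
r_1(Δx) = -147.4647 / 350.3971 = -0.421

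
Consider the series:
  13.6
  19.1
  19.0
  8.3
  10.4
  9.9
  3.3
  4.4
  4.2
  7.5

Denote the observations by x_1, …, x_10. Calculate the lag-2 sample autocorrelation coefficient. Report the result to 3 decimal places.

0.241

Mean x̄ = (13.6 + 19.1 + 19.0 + 8.3 + 10.4 + 9.9 + 3.3 + 4.4 + 4.2 + 7.5)/10 = 9.9700
Numerator Σ_{t=1}^{8}(x_t−x̄)(x_{t+2}−x̄) = 71.2972
Denominator Σ(x_t−x̄)² = 295.9610
r_2 = 71.2972 / 295.9610 = 0.241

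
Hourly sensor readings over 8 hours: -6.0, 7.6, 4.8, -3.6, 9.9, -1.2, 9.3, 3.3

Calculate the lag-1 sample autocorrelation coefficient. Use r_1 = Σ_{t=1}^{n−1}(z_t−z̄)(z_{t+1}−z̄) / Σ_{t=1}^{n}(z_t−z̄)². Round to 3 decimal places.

Mean z̄ = (-6.0 + 7.6 + 4.8 − 3.6 + 9.9 − 1.2 + 9.3 + 3.3)/8 = 3.0125
Σ(z_t−z̄)(z_{t+1}−z̄) = (-41.3448) + (8.2002) + (-11.8198) + (-45.5436) + (-29.0136) + (-26.4861) + (1.8077) = -144.2002
Denominator Σ(z_t−z̄)² = 253.9888
r_1 = -144.2002 / 253.9888 = -0.568

-0.568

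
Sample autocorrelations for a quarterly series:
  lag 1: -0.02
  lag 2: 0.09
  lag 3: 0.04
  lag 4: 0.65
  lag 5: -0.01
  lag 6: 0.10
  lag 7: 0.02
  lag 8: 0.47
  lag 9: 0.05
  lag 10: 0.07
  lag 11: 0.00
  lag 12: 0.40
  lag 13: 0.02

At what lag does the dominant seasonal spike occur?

4

The largest autocorrelation is r_4 = 0.65, with weaker echoes at lags 8 (0.47) and 12 (0.40); the remaining lags stay at or below 0.10.
The dominant spike at lag 4 indicates a seasonal period of 4.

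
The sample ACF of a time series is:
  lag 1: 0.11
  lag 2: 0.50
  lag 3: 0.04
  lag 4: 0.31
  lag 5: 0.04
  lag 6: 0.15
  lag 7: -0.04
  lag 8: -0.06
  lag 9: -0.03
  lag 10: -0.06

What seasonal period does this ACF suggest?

The largest autocorrelation is r_2 = 0.50, with weaker echoes at lags 4 (0.31) and 6 (0.15); the remaining lags stay at or below 0.11.
The dominant spike at lag 2 indicates a seasonal period of 2.

2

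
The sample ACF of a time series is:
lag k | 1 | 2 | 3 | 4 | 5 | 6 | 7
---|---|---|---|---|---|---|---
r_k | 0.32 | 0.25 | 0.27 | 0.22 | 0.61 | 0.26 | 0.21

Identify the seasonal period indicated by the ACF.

The largest autocorrelation is r_5 = 0.61; the remaining lags stay at or below 0.32. The elevated value at lag 1 (0.32), dropping to 0.25 at lag 2, reflects decaying short-term dependence rather than seasonality.
The dominant spike at lag 5 indicates a seasonal period of 5.

5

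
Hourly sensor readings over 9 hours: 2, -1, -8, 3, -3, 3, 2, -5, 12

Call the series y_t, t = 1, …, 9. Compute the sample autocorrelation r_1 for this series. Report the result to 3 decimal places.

Mean ȳ = (2 − 1 − 8 + 3 − 3 + 3 + 2 − 5 + 12)/9 = 0.5556
Numerator Σ_{t=1}^{8}(y_t−ȳ)(y_{t+1}−ȳ) = -95.3086
Denominator Σ(y_t−ȳ)² = 266.2222
r_1 = -95.3086 / 266.2222 = -0.358

-0.358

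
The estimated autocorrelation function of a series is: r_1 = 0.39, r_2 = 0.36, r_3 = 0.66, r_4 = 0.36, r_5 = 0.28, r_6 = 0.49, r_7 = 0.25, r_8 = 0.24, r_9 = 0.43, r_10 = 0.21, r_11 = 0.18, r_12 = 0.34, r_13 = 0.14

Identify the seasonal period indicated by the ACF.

3

The largest autocorrelation is r_3 = 0.66, with weaker echoes at lags 6 (0.49) and 9 (0.43); the remaining lags stay at or below 0.39. The elevated value at lag 1 (0.39), dropping to 0.36 at lag 2, reflects decaying short-term dependence rather than seasonality.
The dominant spike at lag 3 indicates a seasonal period of 3.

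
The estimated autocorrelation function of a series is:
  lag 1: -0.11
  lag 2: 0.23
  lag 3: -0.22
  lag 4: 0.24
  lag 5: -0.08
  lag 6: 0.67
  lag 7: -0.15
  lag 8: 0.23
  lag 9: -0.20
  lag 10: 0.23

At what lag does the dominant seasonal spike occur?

The largest autocorrelation is r_6 = 0.67; the remaining lags stay at or below 0.24.
The dominant spike at lag 6 indicates a seasonal period of 6.

6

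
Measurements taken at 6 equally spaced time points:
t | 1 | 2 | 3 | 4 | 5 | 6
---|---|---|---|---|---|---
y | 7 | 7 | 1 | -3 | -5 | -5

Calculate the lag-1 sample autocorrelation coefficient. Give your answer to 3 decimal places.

Mean ȳ = (7 + 7 + 1 − 3 − 5 − 5)/6 = 0.3333
Deviations from mean: 6.6667, 6.6667, 0.6667, -3.3333, -5.3333, -5.3333
Σ(y_t−ȳ)(y_{t+1}−ȳ) = (44.4444) + (4.4444) + (-2.2222) + (17.7778) + (28.4444) = 92.8889
Denominator Σ(y_t−ȳ)² = 157.3333
r_1 = 92.8889 / 157.3333 = 0.590

0.590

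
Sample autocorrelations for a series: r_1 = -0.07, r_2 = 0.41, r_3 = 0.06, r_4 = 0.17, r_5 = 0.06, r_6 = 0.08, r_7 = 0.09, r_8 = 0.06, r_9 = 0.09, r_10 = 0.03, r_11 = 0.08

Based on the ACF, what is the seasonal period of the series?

2

The largest autocorrelation is r_2 = 0.41, with a weaker echo at lag 4 (0.17); the remaining lags stay at or below 0.09.
The dominant spike at lag 2 indicates a seasonal period of 2.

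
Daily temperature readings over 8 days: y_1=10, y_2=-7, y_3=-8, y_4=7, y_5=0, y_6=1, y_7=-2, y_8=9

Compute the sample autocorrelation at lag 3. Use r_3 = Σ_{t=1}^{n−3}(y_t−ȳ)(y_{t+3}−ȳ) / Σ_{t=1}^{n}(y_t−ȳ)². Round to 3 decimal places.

Mean ȳ = (10 − 7 − 8 + 7 + 0 + 1 − 2 + 9)/8 = 1.2500
Σ(y_t−ȳ)(y_{t+3}−ȳ) = (50.3125) + (10.3125) + (2.3125) + (-18.6875) + (-9.6875) = 34.5625
Denominator Σ(y_t−ȳ)² = 335.5000
r_3 = 34.5625 / 335.5000 = 0.103

0.103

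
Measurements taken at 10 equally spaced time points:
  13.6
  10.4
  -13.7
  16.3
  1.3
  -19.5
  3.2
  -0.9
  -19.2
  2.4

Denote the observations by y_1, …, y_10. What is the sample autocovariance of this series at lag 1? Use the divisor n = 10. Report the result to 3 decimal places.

-33.644

Mean ȳ = (13.6 + 10.4 − 13.7 + 16.3 + 1.3 − 19.5 + 3.2 − 0.9 − 19.2 + 2.4)/10 = -0.6100
Σ_{t=1}^{9}(y_t−ȳ)(y_{t+1}−ȳ) = -336.4431
γ_1 = -336.4431 / 10 = -33.644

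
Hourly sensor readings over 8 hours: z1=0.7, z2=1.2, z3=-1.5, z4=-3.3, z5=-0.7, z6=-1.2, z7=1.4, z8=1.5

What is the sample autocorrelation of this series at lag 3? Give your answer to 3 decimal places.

-0.392

Mean z̄ = (0.7 + 1.2 − 1.5 − 3.3 − 0.7 − 1.2 + 1.4 + 1.5)/8 = -0.2375
Deviations from mean: 0.9375, 1.4375, -1.2625, -3.0625, -0.4625, -0.9625, 1.6375, 1.7375
Numerator Σ_{t=1}^{5}(z_t−z̄)(z_{t+3}−z̄) = -8.1392
Denominator Σ(z_t−z̄)² = 20.7588
r_3 = -8.1392 / 20.7588 = -0.392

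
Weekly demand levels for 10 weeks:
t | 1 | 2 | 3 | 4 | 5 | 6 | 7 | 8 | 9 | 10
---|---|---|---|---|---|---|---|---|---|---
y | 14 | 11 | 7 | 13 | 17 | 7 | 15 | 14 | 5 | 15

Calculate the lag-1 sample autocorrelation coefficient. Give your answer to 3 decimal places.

-0.445

Mean ȳ = (14 + 11 + 7 + 13 + 17 + 7 + 15 + 14 + 5 + 15)/10 = 11.8000
Numerator Σ_{t=1}^{9}(y_t−ȳ)(y_{t+1}−ȳ) = -67.4400
Denominator Σ(y_t−ȳ)² = 151.6000
r_1 = -67.4400 / 151.6000 = -0.445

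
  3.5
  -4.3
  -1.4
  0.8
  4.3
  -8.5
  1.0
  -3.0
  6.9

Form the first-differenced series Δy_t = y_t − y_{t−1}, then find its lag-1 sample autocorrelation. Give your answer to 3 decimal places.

First differences Δy: -7.8, 2.9, 2.2, 3.5, -12.8, 9.5, -4.0, 9.9
Mean of differences = 0.4250
Numerator Σ(Δy_t−Δȳ)(Δy_{t+1}−Δȳ) = -253.2731
Denominator Σ(Δy_t−Δȳ)² = 452.9950
r_1(Δy) = -253.2731 / 452.9950 = -0.559

-0.559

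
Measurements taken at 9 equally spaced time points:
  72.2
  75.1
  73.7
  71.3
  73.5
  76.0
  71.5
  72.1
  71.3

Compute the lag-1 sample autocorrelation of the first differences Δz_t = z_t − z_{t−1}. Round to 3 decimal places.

First differences Δz: 2.9, -1.4, -2.4, 2.2, 2.5, -4.5, 0.6, -0.8
Mean of differences = -0.1125
Numerator Σ(Δz_t−Δz̄)(Δz_{t+1}−Δz̄) = -15.2602
Denominator Σ(Δz_t−Δz̄)² = 48.3688
r_1(Δz) = -15.2602 / 48.3688 = -0.315

-0.315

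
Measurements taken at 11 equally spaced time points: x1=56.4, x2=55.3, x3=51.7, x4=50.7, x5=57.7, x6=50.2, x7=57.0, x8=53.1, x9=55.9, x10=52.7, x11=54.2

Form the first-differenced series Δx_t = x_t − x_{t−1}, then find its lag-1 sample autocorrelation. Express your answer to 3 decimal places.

First differences Δx: -1.1, -3.6, -1.0, 7.0, -7.5, 6.8, -3.9, 2.8, -3.2, 1.5
Mean of differences = -0.2200
Numerator Σ(Δx_t−Δx̄)(Δx_{t+1}−Δx̄) = -154.7604
Denominator Σ(Δx_t−Δx̄)² = 201.7160
r_1(Δx) = -154.7604 / 201.7160 = -0.767

-0.767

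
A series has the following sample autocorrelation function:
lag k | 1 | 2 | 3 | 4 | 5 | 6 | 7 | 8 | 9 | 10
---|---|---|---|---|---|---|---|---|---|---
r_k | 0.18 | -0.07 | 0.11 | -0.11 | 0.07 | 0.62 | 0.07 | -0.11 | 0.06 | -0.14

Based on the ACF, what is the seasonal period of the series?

The largest autocorrelation is r_6 = 0.62; the remaining lags stay at or below 0.18.
The dominant spike at lag 6 indicates a seasonal period of 6.

6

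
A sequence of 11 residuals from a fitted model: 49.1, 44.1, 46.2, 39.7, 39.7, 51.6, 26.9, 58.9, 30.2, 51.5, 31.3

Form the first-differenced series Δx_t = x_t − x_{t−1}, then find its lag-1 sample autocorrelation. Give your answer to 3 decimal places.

First differences Δx: -5.0, 2.1, -6.5, 0.0, 11.9, -24.7, 32.0, -28.7, 21.3, -20.2
Mean of differences = -1.7800
Numerator Σ(Δx_t−Δx̄)(Δx_{t+1}−Δx̄) = -3058.4464
Denominator Σ(Δx_t−Δx̄)² = 3501.0960
r_1(Δx) = -3058.4464 / 3501.0960 = -0.874

-0.874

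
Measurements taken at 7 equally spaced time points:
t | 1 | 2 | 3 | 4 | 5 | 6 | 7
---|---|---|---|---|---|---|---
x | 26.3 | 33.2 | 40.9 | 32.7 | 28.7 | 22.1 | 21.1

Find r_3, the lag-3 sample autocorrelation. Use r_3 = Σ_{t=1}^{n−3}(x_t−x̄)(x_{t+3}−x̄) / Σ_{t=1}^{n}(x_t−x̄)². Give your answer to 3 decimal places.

Mean x̄ = (26.3 + 33.2 + 40.9 + 32.7 + 28.7 + 22.1 + 21.1)/7 = 29.2857
Deviations from mean: -2.9857, 3.9143, 11.6143, 3.4143, -0.5857, -7.1857, -8.1857
Numerator Σ_{t=1}^{4}(x_t−x̄)(x_{t+3}−x̄) = -123.8920
Denominator Σ(x_t−x̄)² = 289.7686
r_3 = -123.8920 / 289.7686 = -0.428

-0.428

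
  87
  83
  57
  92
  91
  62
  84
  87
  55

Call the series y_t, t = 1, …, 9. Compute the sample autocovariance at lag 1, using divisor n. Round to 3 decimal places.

Mean ȳ = (87 + 83 + 57 + 92 + 91 + 62 + 84 + 87 + 55)/9 = 77.5556
Σ_{t=1}^{8}(y_t−ȳ)(y_{t+1}−ȳ) = -624.7531
γ_1 = -624.7531 / 9 = -69.417

-69.417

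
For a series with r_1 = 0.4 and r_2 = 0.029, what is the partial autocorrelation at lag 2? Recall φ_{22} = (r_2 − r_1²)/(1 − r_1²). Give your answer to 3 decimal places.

φ_{22} = (r_2 − r_1²) / (1 − r_1²)
r_1² = (0.4)² = 0.16
Numerator = 0.029 − 0.1600 = -0.1310; denominator = 1 − 0.1600 = 0.8400
φ_{22} = -0.1310 / 0.8400 = -0.156

-0.156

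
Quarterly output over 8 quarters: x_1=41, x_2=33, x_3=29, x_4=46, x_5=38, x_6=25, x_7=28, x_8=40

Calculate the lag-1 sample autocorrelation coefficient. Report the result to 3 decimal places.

Mean x̄ = (41 + 33 + 29 + 46 + 38 + 25 + 28 + 40)/8 = 35.0000
Numerator Σ_{t=1}^{7}(x_t−x̄)(x_{t+1}−x̄) = -28.0000
Denominator Σ(x_t−x̄)² = 380.0000
r_1 = -28.0000 / 380.0000 = -0.074

-0.074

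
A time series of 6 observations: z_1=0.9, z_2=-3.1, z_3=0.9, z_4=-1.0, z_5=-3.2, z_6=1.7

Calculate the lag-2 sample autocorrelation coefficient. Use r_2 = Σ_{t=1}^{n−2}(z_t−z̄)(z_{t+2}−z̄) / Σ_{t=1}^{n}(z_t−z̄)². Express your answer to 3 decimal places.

-0.067

Mean z̄ = (0.9 − 3.1 + 0.9 − 1.0 − 3.2 + 1.7)/6 = -0.6333
Deviations from mean: 1.5333, -2.4667, 1.5333, -0.3667, -2.5667, 2.3333
Numerator Σ_{t=1}^{4}(z_t−z̄)(z_{t+2}−z̄) = -1.5356
Denominator Σ(z_t−z̄)² = 22.9533
r_2 = -1.5356 / 22.9533 = -0.067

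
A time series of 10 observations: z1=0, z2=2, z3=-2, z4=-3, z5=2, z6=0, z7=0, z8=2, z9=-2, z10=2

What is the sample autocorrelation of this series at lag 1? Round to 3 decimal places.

-0.362

Mean z̄ = (0 + 2 − 2 − 3 + 2 + 0 + 0 + 2 − 2 + 2)/10 = 0.1000
Numerator Σ_{t=1}^{9}(z_t−z̄)(z_{t+1}−z̄) = -11.9100
Denominator Σ(z_t−z̄)² = 32.9000
r_1 = -11.9100 / 32.9000 = -0.362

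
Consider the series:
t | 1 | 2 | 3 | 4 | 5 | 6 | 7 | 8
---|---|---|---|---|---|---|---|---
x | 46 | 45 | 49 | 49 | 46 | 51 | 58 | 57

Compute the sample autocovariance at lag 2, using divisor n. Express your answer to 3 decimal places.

-1.551

Mean x̄ = (46 + 45 + 49 + 49 + 46 + 51 + 58 + 57)/8 = 50.1250
Σ_{t=1}^{6}(x_t−x̄)(x_{t+2}−x̄) = -12.4063
γ_2 = -12.4063 / 8 = -1.551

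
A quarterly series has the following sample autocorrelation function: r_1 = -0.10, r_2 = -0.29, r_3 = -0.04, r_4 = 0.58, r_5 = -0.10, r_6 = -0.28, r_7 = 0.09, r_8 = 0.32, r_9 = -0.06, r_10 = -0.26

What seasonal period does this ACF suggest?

4

The largest autocorrelation is r_4 = 0.58, with a weaker echo at lag 8 (0.32); the remaining lags stay at or below 0.09.
The dominant spike at lag 4 indicates a seasonal period of 4.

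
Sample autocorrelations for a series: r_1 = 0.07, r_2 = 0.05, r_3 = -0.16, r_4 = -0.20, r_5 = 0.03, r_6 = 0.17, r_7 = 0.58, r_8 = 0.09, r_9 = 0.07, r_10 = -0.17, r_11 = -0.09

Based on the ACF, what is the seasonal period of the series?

7

The largest autocorrelation is r_7 = 0.58; the remaining lags stay at or below 0.17.
The dominant spike at lag 7 indicates a seasonal period of 7.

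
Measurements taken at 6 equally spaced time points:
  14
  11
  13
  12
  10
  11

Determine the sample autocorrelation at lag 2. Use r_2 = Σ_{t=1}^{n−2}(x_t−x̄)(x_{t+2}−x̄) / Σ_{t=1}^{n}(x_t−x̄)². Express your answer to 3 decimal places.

Mean x̄ = (14 + 11 + 13 + 12 + 10 + 11)/6 = 11.8333
Deviations from mean: 2.1667, -0.8333, 1.1667, 0.1667, -1.8333, -0.8333
Σ(x_t−x̄)(x_{t+2}−x̄) = (2.5278) + (-0.1389) + (-2.1389) + (-0.1389) = 0.1111
Denominator Σ(x_t−x̄)² = 10.8333
r_2 = 0.1111 / 10.8333 = 0.010

0.010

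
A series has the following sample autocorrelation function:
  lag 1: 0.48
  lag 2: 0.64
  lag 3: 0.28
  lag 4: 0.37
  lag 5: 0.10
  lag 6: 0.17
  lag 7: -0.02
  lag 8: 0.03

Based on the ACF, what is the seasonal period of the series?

The largest autocorrelation is r_2 = 0.64; the remaining lags stay at or below 0.48.
The dominant spike at lag 2 indicates a seasonal period of 2.

2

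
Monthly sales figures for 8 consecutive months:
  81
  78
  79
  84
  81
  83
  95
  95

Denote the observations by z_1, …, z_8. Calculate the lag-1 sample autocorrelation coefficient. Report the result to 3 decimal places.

Mean z̄ = (81 + 78 + 79 + 84 + 81 + 83 + 95 + 95)/8 = 84.5000
Deviations from mean: -3.5000, -6.5000, -5.5000, -0.5000, -3.5000, -1.5000, 10.5000, 10.5000
Σ(z_t−z̄)(z_{t+1}−z̄) = (22.7500) + (35.7500) + (2.7500) + (1.7500) + (5.2500) + (-15.7500) + (110.2500) = 162.7500
Denominator Σ(z_t−z̄)² = 320.0000
r_1 = 162.7500 / 320.0000 = 0.509

0.509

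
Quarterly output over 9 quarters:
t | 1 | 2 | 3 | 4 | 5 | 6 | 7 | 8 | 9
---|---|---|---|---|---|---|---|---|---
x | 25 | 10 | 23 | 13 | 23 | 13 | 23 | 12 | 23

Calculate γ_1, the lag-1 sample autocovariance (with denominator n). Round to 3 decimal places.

Mean x̄ = (25 + 10 + 23 + 13 + 23 + 13 + 23 + 12 + 23)/9 = 18.3333
Σ_{t=1}^{8}(x_t−x̄)(x_{t+1}−x̄) = -253.1111
γ_1 = -253.1111 / 9 = -28.123

-28.123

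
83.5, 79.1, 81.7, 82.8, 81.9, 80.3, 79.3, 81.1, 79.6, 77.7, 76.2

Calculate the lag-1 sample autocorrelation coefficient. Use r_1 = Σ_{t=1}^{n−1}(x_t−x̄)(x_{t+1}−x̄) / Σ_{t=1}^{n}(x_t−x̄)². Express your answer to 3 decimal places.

0.272

Mean x̄ = (83.5 + 79.1 + 81.7 + 82.8 + 81.9 + 80.3 + 79.3 + 81.1 + 79.6 + 77.7 + 76.2)/11 = 80.2909
Numerator Σ_{t=1}^{10}(x_t−x̄)(x_{t+1}−x̄) = 13.1072
Denominator Σ(x_t−x̄)² = 48.1491
r_1 = 13.1072 / 48.1491 = 0.272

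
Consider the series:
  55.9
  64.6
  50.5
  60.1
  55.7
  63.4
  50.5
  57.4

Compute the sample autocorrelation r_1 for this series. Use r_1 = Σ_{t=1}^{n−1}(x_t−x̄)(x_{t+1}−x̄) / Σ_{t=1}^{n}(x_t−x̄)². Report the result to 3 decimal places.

Mean x̄ = (55.9 + 64.6 + 50.5 + 60.1 + 55.7 + 63.4 + 50.5 + 57.4)/8 = 57.2625
Deviations from mean: -1.3625, 7.3375, -6.7625, 2.8375, -1.5625, 6.1375, -6.7625, 0.1375
Numerator Σ_{t=1}^{7}(x_t−x̄)(x_{t+1}−x̄) = -135.2639
Denominator Σ(x_t−x̄)² = 195.3388
r_1 = -135.2639 / 195.3388 = -0.692

-0.692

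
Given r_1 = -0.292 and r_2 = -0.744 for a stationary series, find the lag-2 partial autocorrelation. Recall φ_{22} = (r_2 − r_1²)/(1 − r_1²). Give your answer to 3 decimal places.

φ_{22} = (r_2 − r_1²) / (1 − r_1²)
r_1² = (-0.292)² = 0.085264
Numerator = -0.744 − 0.0853 = -0.8293; denominator = 1 − 0.0853 = 0.9147
φ_{22} = -0.8293 / 0.9147 = -0.907

-0.907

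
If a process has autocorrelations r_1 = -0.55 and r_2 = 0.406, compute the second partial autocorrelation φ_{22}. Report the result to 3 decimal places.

0.148

φ_{22} = (r_2 − r_1²) / (1 − r_1²)
r_1² = (-0.55)² = 0.3025
Numerator = 0.406 − 0.3025 = 0.1035; denominator = 1 − 0.3025 = 0.6975
φ_{22} = 0.1035 / 0.6975 = 0.148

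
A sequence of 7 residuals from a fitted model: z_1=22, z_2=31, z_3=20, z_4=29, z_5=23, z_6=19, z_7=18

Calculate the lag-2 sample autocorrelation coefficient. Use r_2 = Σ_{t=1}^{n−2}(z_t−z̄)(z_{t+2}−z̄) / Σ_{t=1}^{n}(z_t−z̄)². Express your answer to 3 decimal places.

0.176

Mean z̄ = (22 + 31 + 20 + 29 + 23 + 19 + 18)/7 = 23.1429
Deviations from mean: -1.1429, 7.8571, -3.1429, 5.8571, -0.1429, -4.1429, -5.1429
Numerator Σ_{t=1}^{5}(z_t−z̄)(z_{t+2}−z̄) = 26.5306
Denominator Σ(z_t−z̄)² = 150.8571
r_2 = 26.5306 / 150.8571 = 0.176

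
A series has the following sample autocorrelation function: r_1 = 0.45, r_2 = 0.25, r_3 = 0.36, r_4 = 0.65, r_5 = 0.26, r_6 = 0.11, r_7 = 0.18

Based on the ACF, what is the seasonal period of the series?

4

The largest autocorrelation is r_4 = 0.65; the remaining lags stay at or below 0.45. The elevated value at lag 1 (0.45), dropping to 0.25 at lag 2, reflects decaying short-term dependence rather than seasonality.
The dominant spike at lag 4 indicates a seasonal period of 4.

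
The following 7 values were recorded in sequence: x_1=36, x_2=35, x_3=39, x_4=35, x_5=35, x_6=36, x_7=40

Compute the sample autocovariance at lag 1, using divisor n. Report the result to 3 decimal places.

Mean x̄ = (36 + 35 + 39 + 35 + 35 + 36 + 40)/7 = 36.5714
Deviations: -0.5714, -1.5714, 2.4286, -1.5714, -1.5714, -0.5714, 3.4286
Σ_{t=1}^{6}(x_t−x̄)(x_{t+1}−x̄) = -5.3265
γ_1 = -5.3265 / 7 = -0.761

-0.761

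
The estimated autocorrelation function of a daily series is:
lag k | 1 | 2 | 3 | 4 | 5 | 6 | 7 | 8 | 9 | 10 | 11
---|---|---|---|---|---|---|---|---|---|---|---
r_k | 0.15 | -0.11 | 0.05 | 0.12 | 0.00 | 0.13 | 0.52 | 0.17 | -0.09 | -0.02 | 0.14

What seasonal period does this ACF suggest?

The largest autocorrelation is r_7 = 0.52; the remaining lags stay at or below 0.17.
The dominant spike at lag 7 indicates a seasonal period of 7.

7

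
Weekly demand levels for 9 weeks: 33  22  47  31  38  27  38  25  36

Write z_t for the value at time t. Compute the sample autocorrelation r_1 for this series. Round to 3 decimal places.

-0.658

Mean z̄ = (33 + 22 + 47 + 31 + 38 + 27 + 38 + 25 + 36)/9 = 33.0000
Numerator Σ_{t=1}^{8}(z_t−z̄)(z_{t+1}−z̄) = -316.0000
Denominator Σ(z_t−z̄)² = 480.0000
r_1 = -316.0000 / 480.0000 = -0.658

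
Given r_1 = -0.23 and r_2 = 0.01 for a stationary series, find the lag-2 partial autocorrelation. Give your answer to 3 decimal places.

φ_{22} = (r_2 − r_1²) / (1 − r_1²)
r_1² = (-0.23)² = 0.0529
Numerator = 0.01 − 0.0529 = -0.0429; denominator = 1 − 0.0529 = 0.9471
φ_{22} = -0.0429 / 0.9471 = -0.045

-0.045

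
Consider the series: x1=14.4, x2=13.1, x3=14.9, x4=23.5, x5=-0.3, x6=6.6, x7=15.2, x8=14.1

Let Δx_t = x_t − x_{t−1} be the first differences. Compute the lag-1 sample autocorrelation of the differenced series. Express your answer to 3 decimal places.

First differences Δx: -1.3, 1.8, 8.6, -23.8, 6.9, 8.6, -1.1
Mean of differences = -0.0429
Numerator Σ(Δx_t−Δx̄)(Δx_{t+1}−Δx̄) = -305.7918
Denominator Σ(Δx_t−Δx̄)² = 768.0971
r_1(Δx) = -305.7918 / 768.0971 = -0.398

-0.398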